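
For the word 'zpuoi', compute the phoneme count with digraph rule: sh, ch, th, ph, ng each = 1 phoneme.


Parsing 'zpuoi' greedily, digraphs first:
  'z' -> consonant phoneme (phonemes so far: 1)
  'p' -> consonant phoneme (phonemes so far: 2)
  'u' -> vowel phoneme (phonemes so far: 3)
  'o' -> vowel phoneme (phonemes so far: 4)
  'i' -> vowel phoneme (phonemes so far: 5)
Total phonemes: 5

5


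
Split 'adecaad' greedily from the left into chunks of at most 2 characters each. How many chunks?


'adecaad' has 7 characters.
Chunking with max size 2:
  Chunk 1: 'ad' (positions 0-1)
  Chunk 2: 'ec' (positions 2-3)
  Chunk 3: 'aa' (positions 4-5)
  Chunk 4: 'd' (positions 6-6)
Total chunks: ceil(7 / 2) = 4

4


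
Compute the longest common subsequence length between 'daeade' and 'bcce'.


DP table for LCS of 'daeade' and 'bcce':
       b  c  c  e
    0  0  0  0  0
  d 0  0  0  0  0
  a 0  0  0  0  0
  e 0  0  0  0  1
  a 0  0  0  0  1
  d 0  0  0  0  1
  e 0  0  0  0  1
LCS: 'e'
LCS length = 1

1


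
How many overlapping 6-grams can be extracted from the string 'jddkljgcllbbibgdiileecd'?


String 'jddkljgcllbbibgdiileecd' has length L = 23.
Number of overlapping n-grams = L - n + 1
Substituting: 23 - 6 + 1 = 18

18


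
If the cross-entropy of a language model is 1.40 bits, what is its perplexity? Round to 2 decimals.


Perplexity formula: PP = 2^H
H = 1.40
PP = 2^1.40
Decompose: 2^1.40 = 2^1 * 2^0.40
2^1 = 2, 2^0.40 ~ 1.3195079
PP ~ 2 * 1.3195079 = 2.6390158
Rounded to 2 decimals: 2.64

2.64


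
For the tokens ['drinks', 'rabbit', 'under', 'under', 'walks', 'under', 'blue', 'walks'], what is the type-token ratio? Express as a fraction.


Tokens: 8
Unique types: ('blue', 'drinks', 'rabbit', 'under', 'walks') = 5
TTR = 5/8
Already in lowest terms.

5/8


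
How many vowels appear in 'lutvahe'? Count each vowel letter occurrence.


Scanning each character of 'lutvahe':
  Position 1: 'l' -> consonant (running count: 0)
  Position 2: 'u' -> vowel (running count: 1)
  Position 3: 't' -> consonant (running count: 1)
  Position 4: 'v' -> consonant (running count: 1)
  Position 5: 'a' -> vowel (running count: 2)
  Position 6: 'h' -> consonant (running count: 2)
  Position 7: 'e' -> vowel (running count: 3)
Total vowels: 3

3


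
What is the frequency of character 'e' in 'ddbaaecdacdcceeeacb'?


Scanning 'ddbaaecdacdcceeeacb' for 'e':
  Position 5: 'e' -> MATCH (count: 1)
  Position 13: 'e' -> MATCH (count: 2)
  Position 14: 'e' -> MATCH (count: 3)
  Position 15: 'e' -> MATCH (count: 4)
Total occurrences of 'e': 4

4


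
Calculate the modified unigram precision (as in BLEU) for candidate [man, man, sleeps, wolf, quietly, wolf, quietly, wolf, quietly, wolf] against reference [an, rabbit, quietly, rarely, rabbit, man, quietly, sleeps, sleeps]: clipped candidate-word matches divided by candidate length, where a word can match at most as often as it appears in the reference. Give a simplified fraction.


Reference word counts: {'an': 1, 'man': 1, 'quietly': 2, 'rabbit': 2, 'rarely': 1, 'sleeps': 2}
Checking each candidate word (with clipping):
  'man' -> in reference (ref count 1, used 1/1) -> match (matches: 1)
  'man' -> ref count 1 already used up (1/1) -> clipped, no match (matches: 1)
  'sleeps' -> in reference (ref count 2, used 1/2) -> match (matches: 2)
  'wolf' -> not in reference -> no match (matches: 2)
  'quietly' -> in reference (ref count 2, used 1/2) -> match (matches: 3)
  'wolf' -> not in reference -> no match (matches: 3)
  'quietly' -> in reference (ref count 2, used 2/2) -> match (matches: 4)
  'wolf' -> not in reference -> no match (matches: 4)
  'quietly' -> ref count 2 already used up (2/2) -> clipped, no match (matches: 4)
  'wolf' -> not in reference -> no match (matches: 4)
Clipped matches: 4, Candidate length: 10
Precision = 4/10 = 2/5

2/5


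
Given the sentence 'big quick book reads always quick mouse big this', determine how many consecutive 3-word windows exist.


Word trigrams from [9] words:
  Trigram 1: (big quick book)
  Trigram 2: (quick book reads)
  Trigram 3: (book reads always)
  Trigram 4: (reads always quick)
  Trigram 5: (always quick mouse)
  Trigram 6: (quick mouse big)
  Trigram 7: (mouse big this)
Total word trigrams: 9 - 2 = 7

7


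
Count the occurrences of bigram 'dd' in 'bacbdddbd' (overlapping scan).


Scanning 'bacbdddbd' for bigram 'dd':
  Position 0: 'ba' -> no
  Position 1: 'ac' -> no
  Position 2: 'cb' -> no
  Position 3: 'bd' -> no
  Position 4: 'dd' -> MATCH
  Position 5: 'dd' -> MATCH
  Position 6: 'db' -> no
  Position 7: 'bd' -> no
Total matches: 2

2


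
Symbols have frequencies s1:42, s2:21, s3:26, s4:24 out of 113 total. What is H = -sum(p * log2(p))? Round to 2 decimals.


Computing entropy H = -sum(p_i * log2(p_i)):
  s1: p = 42/113 = 0.3717, -p*log2(p) = 0.5307
  s2: p = 21/113 = 0.1858, -p*log2(p) = 0.4512
  s3: p = 26/113 = 0.2301, -p*log2(p) = 0.4877
  s4: p = 24/113 = 0.2124, -p*log2(p) = 0.4747
H = sum of terms = 1.9443
Rounded to 2 decimals: 1.94

1.94


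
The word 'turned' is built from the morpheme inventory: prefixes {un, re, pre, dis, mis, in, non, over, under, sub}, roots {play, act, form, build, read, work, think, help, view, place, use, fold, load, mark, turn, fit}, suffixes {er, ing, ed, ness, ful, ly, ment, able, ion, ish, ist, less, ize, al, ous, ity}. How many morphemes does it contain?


Segmenting 'turned' against the inventory:
  'turn' -> root (morpheme 1)
  'ed' -> suffix (morpheme 2)
Total morphemes: 2

2


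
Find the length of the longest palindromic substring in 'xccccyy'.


Scanning 'xccccyy' for palindromic substrings.
Substring at positions 1-4: 'cccc'.
Check: reverse('cccc') = 'cccc' -> palindrome confirmed.
Neighbouring characters ('x' / 'y') break symmetry, so it cannot extend further.
No longer palindromic substring exists; longest length = 4

4


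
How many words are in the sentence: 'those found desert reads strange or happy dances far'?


Counting words by splitting on spaces:
  Word 1: 'those'
  Word 2: 'found'
  Word 3: 'desert'
  Word 4: 'reads'
  Word 5: 'strange'
  Word 6: 'or'
  Word 7: 'happy'
  Word 8: 'dances'
  Word 9: 'far'
Total words: 9

9


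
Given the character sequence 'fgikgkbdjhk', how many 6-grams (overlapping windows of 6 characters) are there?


String 'fgikgkbdjhk' has length L = 11.
Number of overlapping n-grams = L - n + 1
Substituting: 11 - 6 + 1 = 6

6


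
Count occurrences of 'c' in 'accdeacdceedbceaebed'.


Scanning 'accdeacdceedbceaebed' for 'c':
  Position 1: 'c' -> MATCH (count: 1)
  Position 2: 'c' -> MATCH (count: 2)
  Position 6: 'c' -> MATCH (count: 3)
  Position 8: 'c' -> MATCH (count: 4)
  Position 13: 'c' -> MATCH (count: 5)
Total occurrences of 'c': 5

5


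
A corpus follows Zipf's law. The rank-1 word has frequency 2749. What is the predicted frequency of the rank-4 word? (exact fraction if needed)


Zipf's law: freq(rank) = f1 / rank
f1 = 2749, rank = 4
freq = 2749 / 4
GCD(2749, 4) = 1
Simplified: 2749/4

2749/4


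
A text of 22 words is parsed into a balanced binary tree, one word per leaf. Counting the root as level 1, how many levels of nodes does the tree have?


In a balanced binary tree with n leaves the deepest leaf is ceil(log2(n)) edges below the root,
so counting node levels inclusive of root and leaves gives ceil(log2(n)) + 1 levels.
log2(22) = 4.4594
ceil(4.4594) = 5
levels = 5 + 1 = 6

6


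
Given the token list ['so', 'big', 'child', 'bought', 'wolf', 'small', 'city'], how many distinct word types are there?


Listing all tokens and tracking unique types:
  Token 1: 'so' -> NEW (unique so far: 1)
  Token 2: 'big' -> NEW (unique so far: 2)
  Token 3: 'child' -> NEW (unique so far: 3)
  Token 4: 'bought' -> NEW (unique so far: 4)
  Token 5: 'wolf' -> NEW (unique so far: 5)
  Token 6: 'small' -> NEW (unique so far: 6)
  Token 7: 'city' -> NEW (unique so far: 7)
Unique types: ('big', 'bought', 'child', 'city', 'small', 'so', 'wolf')
Vocabulary size: 7

7


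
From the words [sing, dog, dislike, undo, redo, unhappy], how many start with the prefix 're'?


Checking each word for prefix 're':
  'sing' -> no (count: 0)
  'dog' -> no (count: 0)
  'dislike' -> no (count: 0)
  'undo' -> no (count: 0)
  'redo' -> YES, starts with 're' (count: 1)
  'unhappy' -> no (count: 1)
Total with prefix 're': 1

1


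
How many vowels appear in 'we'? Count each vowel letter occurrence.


Scanning each character of 'we':
  Position 1: 'w' -> consonant (running count: 0)
  Position 2: 'e' -> vowel (running count: 1)
Total vowels: 1

1


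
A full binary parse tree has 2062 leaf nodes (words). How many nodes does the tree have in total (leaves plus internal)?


Leaf nodes (terminals): 2062
Internal nodes = n - 1 = 2062 - 1 = 2061
Total = leaves + internal = 2062 + 2061 = 4123

4123


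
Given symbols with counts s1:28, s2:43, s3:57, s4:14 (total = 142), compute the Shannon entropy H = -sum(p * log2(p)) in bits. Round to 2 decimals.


Computing entropy H = -sum(p_i * log2(p_i)):
  s1: p = 28/142 = 0.1972, -p*log2(p) = 0.4619
  s2: p = 43/142 = 0.3028, -p*log2(p) = 0.5219
  s3: p = 57/142 = 0.4014, -p*log2(p) = 0.5286
  s4: p = 14/142 = 0.0986, -p*log2(p) = 0.3295
H = sum of terms = 1.8419
Rounded to 2 decimals: 1.84

1.84


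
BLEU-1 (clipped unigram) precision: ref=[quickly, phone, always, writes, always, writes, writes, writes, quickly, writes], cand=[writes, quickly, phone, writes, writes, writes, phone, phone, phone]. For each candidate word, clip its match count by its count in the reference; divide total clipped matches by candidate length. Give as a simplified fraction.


Reference word counts: {'always': 2, 'phone': 1, 'quickly': 2, 'writes': 5}
Checking each candidate word (with clipping):
  'writes' -> in reference (ref count 5, used 1/5) -> match (matches: 1)
  'quickly' -> in reference (ref count 2, used 1/2) -> match (matches: 2)
  'phone' -> in reference (ref count 1, used 1/1) -> match (matches: 3)
  'writes' -> in reference (ref count 5, used 2/5) -> match (matches: 4)
  'writes' -> in reference (ref count 5, used 3/5) -> match (matches: 5)
  'writes' -> in reference (ref count 5, used 4/5) -> match (matches: 6)
  'phone' -> ref count 1 already used up (1/1) -> clipped, no match (matches: 6)
  'phone' -> ref count 1 already used up (1/1) -> clipped, no match (matches: 6)
  'phone' -> ref count 1 already used up (1/1) -> clipped, no match (matches: 6)
Clipped matches: 6, Candidate length: 9
Precision = 6/9 = 2/3

2/3


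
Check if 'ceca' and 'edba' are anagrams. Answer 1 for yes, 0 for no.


Sort characters of 'ceca': 'acce'
Sort characters of 'edba': 'abde'
Sorted forms differ -> they are NOT anagrams
Result: 0

0


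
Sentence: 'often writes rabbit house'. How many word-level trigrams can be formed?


Word trigrams from [4] words:
  Trigram 1: (often writes rabbit)
  Trigram 2: (writes rabbit house)
Total word trigrams: 4 - 2 = 2

2


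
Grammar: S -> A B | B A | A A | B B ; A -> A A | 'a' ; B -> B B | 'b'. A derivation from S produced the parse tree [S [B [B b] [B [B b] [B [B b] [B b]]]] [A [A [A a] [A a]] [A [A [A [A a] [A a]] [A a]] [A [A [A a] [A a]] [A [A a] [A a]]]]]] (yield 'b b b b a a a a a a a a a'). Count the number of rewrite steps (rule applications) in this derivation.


Every bracketed nonterminal node [X ...] in the tree is produced by exactly one rule application.
Reading the tree off as a leftmost derivation:
  Step 1: S  =>  B A   (applied S -> B A)
  Step 2: B A  =>  B B A   (applied B -> B B)
  Step 3: B B A  =>  b B A   (applied B -> b)
  Step 4: b B A  =>  b B B A   (applied B -> B B)
  Step 5: b B B A  =>  b b B A   (applied B -> b)
  Step 6: b b B A  =>  b b B B A   (applied B -> B B)
  Step 7: b b B B A  =>  b b b B A   (applied B -> b)
  Step 8: b b b B A  =>  b b b b A   (applied B -> b)
  Step 9: b b b b A  =>  b b b b A A   (applied A -> A A)
  Step 10: b b b b A A  =>  b b b b A A A   (applied A -> A A)
  Step 11: b b b b A A A  =>  b b b b a A A   (applied A -> a)
  Step 12: b b b b a A A  =>  b b b b a a A   (applied A -> a)
  Step 13: b b b b a a A  =>  b b b b a a A A   (applied A -> A A)
  Step 14: b b b b a a A A  =>  b b b b a a A A A   (applied A -> A A)
  Step 15: b b b b a a A A A  =>  b b b b a a A A A A   (applied A -> A A)
  Step 16: b b b b a a A A A A  =>  b b b b a a a A A A   (applied A -> a)
  Step 17: b b b b a a a A A A  =>  b b b b a a a a A A   (applied A -> a)
  Step 18: b b b b a a a a A A  =>  b b b b a a a a a A   (applied A -> a)
  Step 19: b b b b a a a a a A  =>  b b b b a a a a a A A   (applied A -> A A)
  Step 20: b b b b a a a a a A A  =>  b b b b a a a a a A A A   (applied A -> A A)
  Step 21: b b b b a a a a a A A A  =>  b b b b a a a a a a A A   (applied A -> a)
  Step 22: b b b b a a a a a a A A  =>  b b b b a a a a a a a A   (applied A -> a)
  Step 23: b b b b a a a a a a a A  =>  b b b b a a a a a a a A A   (applied A -> A A)
  Step 24: b b b b a a a a a a a A A  =>  b b b b a a a a a a a a A   (applied A -> a)
  Step 25: b b b b a a a a a a a a A  =>  b b b b a a a a a a a a a   (applied A -> a)
Final yield: b b b b a a a a a a a a a
Total rewrite steps: 25

25


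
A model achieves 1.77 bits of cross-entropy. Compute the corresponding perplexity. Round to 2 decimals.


Perplexity formula: PP = 2^H
H = 1.77
PP = 2^1.77
Decompose: 2^1.77 = 2^1 * 2^0.77
2^1 = 2, 2^0.77 ~ 1.7052698
PP ~ 2 * 1.7052698 = 3.4105396
Rounded to 2 decimals: 3.41

3.41


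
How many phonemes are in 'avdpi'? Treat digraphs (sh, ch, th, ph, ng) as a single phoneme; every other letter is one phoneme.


Parsing 'avdpi' greedily, digraphs first:
  'a' -> vowel phoneme (phonemes so far: 1)
  'v' -> consonant phoneme (phonemes so far: 2)
  'd' -> consonant phoneme (phonemes so far: 3)
  'p' -> consonant phoneme (phonemes so far: 4)
  'i' -> vowel phoneme (phonemes so far: 5)
Total phonemes: 5

5


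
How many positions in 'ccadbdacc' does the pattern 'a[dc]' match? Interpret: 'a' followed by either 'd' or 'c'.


Pattern: a[dc] means 'a' followed by either 'd' or 'c'.
Scanning 'ccadbdacc' position-by-position:
  Pos 0: window 'cc' -> no
  Pos 1: window 'ca' -> no
  Pos 2: window 'ad' -> MATCH
  Pos 3: window 'db' -> no
  Pos 4: window 'bd' -> no
  Pos 5: window 'da' -> no
  Pos 6: window 'ac' -> MATCH
  Pos 7: window 'cc' -> no
  Pos 8: window 'c' -> no
Total matches: 2

2


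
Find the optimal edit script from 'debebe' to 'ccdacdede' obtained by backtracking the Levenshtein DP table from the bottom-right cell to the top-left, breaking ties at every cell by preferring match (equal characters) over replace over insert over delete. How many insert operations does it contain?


Edit distance = 6. Backtracking from cell (6, 9) with preference match > replace > insert > delete,
then listing the resulting alignment 'debebe' -> 'ccdacdede' left to right:
  Step 1: insert 'c' [insertion #1]
  Step 2: insert 'c' [insertion #2]
  Step 3: keep 'd'
  Step 4: insert 'a' [insertion #3]
  Step 5: replace e->c
  Step 6: replace b->d
  Step 7: keep 'e'
  Step 8: replace b->d
  Step 9: keep 'e'
Total insertions: 3

3


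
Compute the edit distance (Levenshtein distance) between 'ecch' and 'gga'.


Building DP table for s1='ecch' (len 4) and s2='gga' (len 3):
       g  g  a
    0  1  2  3
  e 1  1  2  3
  c 2  2  2  3
  c 3  3  3  3
  h 4  4  4  4
Edit distance = dp[4][3] = 4

4


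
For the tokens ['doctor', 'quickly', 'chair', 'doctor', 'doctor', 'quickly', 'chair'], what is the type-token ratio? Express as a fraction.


Tokens: 7
Unique types: ('chair', 'doctor', 'quickly') = 3
TTR = 3/7
Already in lowest terms.

3/7


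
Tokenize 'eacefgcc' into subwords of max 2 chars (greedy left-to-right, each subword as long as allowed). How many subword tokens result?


'eacefgcc' has 8 characters.
Chunking with max size 2:
  Chunk 1: 'ea' (positions 0-1)
  Chunk 2: 'ce' (positions 2-3)
  Chunk 3: 'fg' (positions 4-5)
  Chunk 4: 'cc' (positions 6-7)
Total chunks: ceil(8 / 2) = 4

4


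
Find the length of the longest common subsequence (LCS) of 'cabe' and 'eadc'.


DP table for LCS of 'cabe' and 'eadc':
       e  a  d  c
    0  0  0  0  0
  c 0  0  0  0  1
  a 0  0  1  1  1
  b 0  0  1  1  1
  e 0  1  1  1  1
LCS: 'c'
LCS length = 1

1


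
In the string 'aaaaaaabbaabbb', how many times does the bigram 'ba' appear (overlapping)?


Scanning 'aaaaaaabbaabbb' for bigram 'ba':
  Position 0: 'aa' -> no
  Position 1: 'aa' -> no
  Position 2: 'aa' -> no
  Position 3: 'aa' -> no
  Position 4: 'aa' -> no
  Position 5: 'aa' -> no
  Position 6: 'ab' -> no
  Position 7: 'bb' -> no
  Position 8: 'ba' -> MATCH
  Position 9: 'aa' -> no
  Position 10: 'ab' -> no
  Position 11: 'bb' -> no
  Position 12: 'bb' -> no
Total matches: 1

1


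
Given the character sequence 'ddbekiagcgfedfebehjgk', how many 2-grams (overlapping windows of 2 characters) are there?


String 'ddbekiagcgfedfebehjgk' has length L = 21.
Number of overlapping n-grams = L - n + 1
Substituting: 21 - 2 + 1 = 20

20


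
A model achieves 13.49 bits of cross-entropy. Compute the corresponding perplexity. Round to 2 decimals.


Perplexity formula: PP = 2^H
H = 13.49
PP = 2^13.49
Decompose: 2^13.49 = 2^13 * 2^0.49
2^13 = 8192, 2^0.49 ~ 1.4044449
PP ~ 8192 * 1.4044449 = 11505.2126208
Rounded to 2 decimals: 11505.21

11505.21


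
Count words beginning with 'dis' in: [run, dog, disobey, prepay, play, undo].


Checking each word for prefix 'dis':
  'run' -> no (count: 0)
  'dog' -> no (count: 0)
  'disobey' -> YES, starts with 'dis' (count: 1)
  'prepay' -> no (count: 1)
  'play' -> no (count: 1)
  'undo' -> no (count: 1)
Total with prefix 'dis': 1

1


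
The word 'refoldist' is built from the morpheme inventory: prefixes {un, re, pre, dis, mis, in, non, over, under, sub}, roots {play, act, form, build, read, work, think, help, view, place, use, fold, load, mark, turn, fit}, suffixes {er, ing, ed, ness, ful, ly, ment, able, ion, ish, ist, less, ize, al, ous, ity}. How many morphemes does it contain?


Segmenting 'refoldist' against the inventory:
  're' -> prefix (morpheme 1)
  'fold' -> root (morpheme 2)
  'ist' -> suffix (morpheme 3)
Total morphemes: 3

3


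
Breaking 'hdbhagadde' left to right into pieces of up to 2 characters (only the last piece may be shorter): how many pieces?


'hdbhagadde' has 10 characters.
Chunking with max size 2:
  Chunk 1: 'hd' (positions 0-1)
  Chunk 2: 'bh' (positions 2-3)
  Chunk 3: 'ag' (positions 4-5)
  Chunk 4: 'ad' (positions 6-7)
  Chunk 5: 'de' (positions 8-9)
Total chunks: ceil(10 / 2) = 5

5


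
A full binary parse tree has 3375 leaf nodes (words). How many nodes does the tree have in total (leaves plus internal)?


Leaf nodes (terminals): 3375
Internal nodes = n - 1 = 3375 - 1 = 3374
Total = leaves + internal = 3375 + 3374 = 6749

6749


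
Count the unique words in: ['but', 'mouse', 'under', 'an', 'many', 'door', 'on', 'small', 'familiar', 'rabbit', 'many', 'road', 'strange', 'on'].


Listing all tokens and tracking unique types:
  Token 1: 'but' -> NEW (unique so far: 1)
  Token 2: 'mouse' -> NEW (unique so far: 2)
  Token 3: 'under' -> NEW (unique so far: 3)
  Token 4: 'an' -> NEW (unique so far: 4)
  Token 5: 'many' -> NEW (unique so far: 5)
  Token 6: 'door' -> NEW (unique so far: 6)
  Token 7: 'on' -> NEW (unique so far: 7)
  Token 8: 'small' -> NEW (unique so far: 8)
  Token 9: 'familiar' -> NEW (unique so far: 9)
  Token 10: 'rabbit' -> NEW (unique so far: 10)
  Token 11: 'many' -> duplicate (unique so far: 10)
  Token 12: 'road' -> NEW (unique so far: 11)
  Token 13: 'strange' -> NEW (unique so far: 12)
  Token 14: 'on' -> duplicate (unique so far: 12)
Unique types: ('an', 'but', 'door', 'familiar', 'many', 'mouse', 'on', 'rabbit', 'road', 'small', 'strange', 'under')
Vocabulary size: 12

12


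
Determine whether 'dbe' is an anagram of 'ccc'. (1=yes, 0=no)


Sort characters of 'dbe': 'bde'
Sort characters of 'ccc': 'ccc'
Sorted forms differ -> they are NOT anagrams
Result: 0

0


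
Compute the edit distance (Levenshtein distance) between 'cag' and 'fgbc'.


Building DP table for s1='cag' (len 3) and s2='fgbc' (len 4):
       f  g  b  c
    0  1  2  3  4
  c 1  1  2  3  3
  a 2  2  2  3  4
  g 3  3  2  3  4
Edit distance = dp[3][4] = 4

4


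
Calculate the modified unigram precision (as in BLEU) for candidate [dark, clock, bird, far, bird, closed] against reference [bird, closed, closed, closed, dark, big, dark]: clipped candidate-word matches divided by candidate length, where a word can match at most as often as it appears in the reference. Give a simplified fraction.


Reference word counts: {'big': 1, 'bird': 1, 'closed': 3, 'dark': 2}
Checking each candidate word (with clipping):
  'dark' -> in reference (ref count 2, used 1/2) -> match (matches: 1)
  'clock' -> not in reference -> no match (matches: 1)
  'bird' -> in reference (ref count 1, used 1/1) -> match (matches: 2)
  'far' -> not in reference -> no match (matches: 2)
  'bird' -> ref count 1 already used up (1/1) -> clipped, no match (matches: 2)
  'closed' -> in reference (ref count 3, used 1/3) -> match (matches: 3)
Clipped matches: 3, Candidate length: 6
Precision = 3/6 = 1/2

1/2


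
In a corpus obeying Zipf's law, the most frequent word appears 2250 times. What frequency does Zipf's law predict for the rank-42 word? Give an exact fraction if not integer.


Zipf's law: freq(rank) = f1 / rank
f1 = 2250, rank = 42
freq = 2250 / 42
GCD(2250, 42) = 6
Simplified: 375/7

375/7


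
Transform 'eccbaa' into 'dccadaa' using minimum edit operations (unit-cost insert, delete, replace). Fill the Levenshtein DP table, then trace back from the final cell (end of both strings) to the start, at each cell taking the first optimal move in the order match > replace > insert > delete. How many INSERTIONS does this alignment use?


Edit distance = 3. Backtracking from cell (6, 7) with preference match > replace > insert > delete,
then listing the resulting alignment 'eccbaa' -> 'dccadaa' left to right:
  Step 1: replace e->d
  Step 2: keep 'c'
  Step 3: keep 'c'
  Step 4: insert 'a' [insertion #1]
  Step 5: replace b->d
  Step 6: keep 'a'
  Step 7: keep 'a'
Total insertions: 1

1


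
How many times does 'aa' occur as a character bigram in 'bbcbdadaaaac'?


Scanning 'bbcbdadaaaac' for bigram 'aa':
  Position 0: 'bb' -> no
  Position 1: 'bc' -> no
  Position 2: 'cb' -> no
  Position 3: 'bd' -> no
  Position 4: 'da' -> no
  Position 5: 'ad' -> no
  Position 6: 'da' -> no
  Position 7: 'aa' -> MATCH
  Position 8: 'aa' -> MATCH
  Position 9: 'aa' -> MATCH
  Position 10: 'ac' -> no
Total matches: 3

3


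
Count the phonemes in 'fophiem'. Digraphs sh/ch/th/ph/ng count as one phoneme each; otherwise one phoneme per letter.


Parsing 'fophiem' greedily, digraphs first:
  'f' -> consonant phoneme (phonemes so far: 1)
  'o' -> vowel phoneme (phonemes so far: 2)
  'ph' -> digraph (1 consonant phoneme) (phonemes so far: 3)
  'i' -> vowel phoneme (phonemes so far: 4)
  'e' -> vowel phoneme (phonemes so far: 5)
  'm' -> consonant phoneme (phonemes so far: 6)
Total phonemes: 6

6


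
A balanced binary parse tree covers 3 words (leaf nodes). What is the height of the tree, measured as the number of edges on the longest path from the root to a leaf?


In a balanced binary tree with n leaves the deepest leaf is ceil(log2(n)) edges below the root.
log2(3) = 1.5850
ceil(1.5850) = 2
height (edges) = 2

2


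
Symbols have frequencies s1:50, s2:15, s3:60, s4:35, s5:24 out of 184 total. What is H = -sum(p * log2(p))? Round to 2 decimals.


Computing entropy H = -sum(p_i * log2(p_i)):
  s1: p = 50/184 = 0.2717, -p*log2(p) = 0.5108
  s2: p = 15/184 = 0.0815, -p*log2(p) = 0.2948
  s3: p = 60/184 = 0.3261, -p*log2(p) = 0.5272
  s4: p = 35/184 = 0.1902, -p*log2(p) = 0.4554
  s5: p = 24/184 = 0.1304, -p*log2(p) = 0.3833
H = sum of terms = 2.1715
Rounded to 2 decimals: 2.17

2.17


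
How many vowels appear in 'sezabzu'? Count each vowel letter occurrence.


Scanning each character of 'sezabzu':
  Position 1: 's' -> consonant (running count: 0)
  Position 2: 'e' -> vowel (running count: 1)
  Position 3: 'z' -> consonant (running count: 1)
  Position 4: 'a' -> vowel (running count: 2)
  Position 5: 'b' -> consonant (running count: 2)
  Position 6: 'z' -> consonant (running count: 2)
  Position 7: 'u' -> vowel (running count: 3)
Total vowels: 3

3


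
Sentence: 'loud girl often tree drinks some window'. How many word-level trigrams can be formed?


Word trigrams from [7] words:
  Trigram 1: (loud girl often)
  Trigram 2: (girl often tree)
  Trigram 3: (often tree drinks)
  Trigram 4: (tree drinks some)
  Trigram 5: (drinks some window)
Total word trigrams: 7 - 2 = 5

5


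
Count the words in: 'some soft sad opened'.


Counting words by splitting on spaces:
  Word 1: 'some'
  Word 2: 'soft'
  Word 3: 'sad'
  Word 4: 'opened'
Total words: 4

4


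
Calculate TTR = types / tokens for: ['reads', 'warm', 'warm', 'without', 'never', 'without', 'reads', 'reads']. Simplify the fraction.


Tokens: 8
Unique types: ('never', 'reads', 'warm', 'without') = 4
TTR = 4/8
Simplify: divide both by 4 -> 1/2
TTR = 1/2

1/2


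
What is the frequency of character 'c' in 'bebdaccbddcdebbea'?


Scanning 'bebdaccbddcdebbea' for 'c':
  Position 5: 'c' -> MATCH (count: 1)
  Position 6: 'c' -> MATCH (count: 2)
  Position 10: 'c' -> MATCH (count: 3)
Total occurrences of 'c': 3

3


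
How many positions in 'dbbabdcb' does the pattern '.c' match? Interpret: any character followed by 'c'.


Pattern: .c means any character followed by 'c'.
Scanning 'dbbabdcb' position-by-position:
  Pos 0: window 'db' -> no
  Pos 1: window 'bb' -> no
  Pos 2: window 'ba' -> no
  Pos 3: window 'ab' -> no
  Pos 4: window 'bd' -> no
  Pos 5: window 'dc' -> MATCH
  Pos 6: window 'cb' -> no
  Pos 7: window 'b' -> no
Total matches: 1

1


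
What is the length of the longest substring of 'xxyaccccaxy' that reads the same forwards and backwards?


Scanning 'xxyaccccaxy' for palindromic substrings.
Substring at positions 3-8: 'acccca'.
Check: reverse('acccca') = 'acccca' -> palindrome confirmed.
Neighbouring characters ('y' / 'x') break symmetry, so it cannot extend further.
No longer palindromic substring exists; longest length = 6

6


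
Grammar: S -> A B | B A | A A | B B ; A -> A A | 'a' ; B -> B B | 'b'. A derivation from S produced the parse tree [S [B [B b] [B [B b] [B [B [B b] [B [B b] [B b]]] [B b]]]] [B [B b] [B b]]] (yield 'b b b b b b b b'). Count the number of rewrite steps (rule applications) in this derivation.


Every bracketed nonterminal node [X ...] in the tree is produced by exactly one rule application.
Reading the tree off as a leftmost derivation:
  Step 1: S  =>  B B   (applied S -> B B)
  Step 2: B B  =>  B B B   (applied B -> B B)
  Step 3: B B B  =>  b B B   (applied B -> b)
  Step 4: b B B  =>  b B B B   (applied B -> B B)
  Step 5: b B B B  =>  b b B B   (applied B -> b)
  Step 6: b b B B  =>  b b B B B   (applied B -> B B)
  Step 7: b b B B B  =>  b b B B B B   (applied B -> B B)
  Step 8: b b B B B B  =>  b b b B B B   (applied B -> b)
  Step 9: b b b B B B  =>  b b b B B B B   (applied B -> B B)
  Step 10: b b b B B B B  =>  b b b b B B B   (applied B -> b)
  Step 11: b b b b B B B  =>  b b b b b B B   (applied B -> b)
  Step 12: b b b b b B B  =>  b b b b b b B   (applied B -> b)
  Step 13: b b b b b b B  =>  b b b b b b B B   (applied B -> B B)
  Step 14: b b b b b b B B  =>  b b b b b b b B   (applied B -> b)
  Step 15: b b b b b b b B  =>  b b b b b b b b   (applied B -> b)
Final yield: b b b b b b b b
Total rewrite steps: 15

15


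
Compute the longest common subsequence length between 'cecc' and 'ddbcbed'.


DP table for LCS of 'cecc' and 'ddbcbed':
       d  d  b  c  b  e  d
    0  0  0  0  0  0  0  0
  c 0  0  0  0  1  1  1  1
  e 0  0  0  0  1  1  2  2
  c 0  0  0  0  1  1  2  2
  c 0  0  0  0  1  1  2  2
LCS: 'ce'
LCS length = 2

2


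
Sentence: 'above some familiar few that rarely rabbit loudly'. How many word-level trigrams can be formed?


Word trigrams from [8] words:
  Trigram 1: (above some familiar)
  Trigram 2: (some familiar few)
  Trigram 3: (familiar few that)
  Trigram 4: (few that rarely)
  Trigram 5: (that rarely rabbit)
  Trigram 6: (rarely rabbit loudly)
Total word trigrams: 8 - 2 = 6

6


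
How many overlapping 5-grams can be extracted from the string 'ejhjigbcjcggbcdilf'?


String 'ejhjigbcjcggbcdilf' has length L = 18.
Number of overlapping n-grams = L - n + 1
Substituting: 18 - 5 + 1 = 14

14


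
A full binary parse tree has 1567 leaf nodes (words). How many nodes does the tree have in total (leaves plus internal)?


Leaf nodes (terminals): 1567
Internal nodes = n - 1 = 1567 - 1 = 1566
Total = leaves + internal = 1567 + 1566 = 3133

3133


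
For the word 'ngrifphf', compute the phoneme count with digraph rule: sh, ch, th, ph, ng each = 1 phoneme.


Parsing 'ngrifphf' greedily, digraphs first:
  'ng' -> digraph (1 consonant phoneme) (phonemes so far: 1)
  'r' -> consonant phoneme (phonemes so far: 2)
  'i' -> vowel phoneme (phonemes so far: 3)
  'f' -> consonant phoneme (phonemes so far: 4)
  'ph' -> digraph (1 consonant phoneme) (phonemes so far: 5)
  'f' -> consonant phoneme (phonemes so far: 6)
Total phonemes: 6

6


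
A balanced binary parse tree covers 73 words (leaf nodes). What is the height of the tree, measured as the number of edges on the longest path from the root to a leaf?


In a balanced binary tree with n leaves the deepest leaf is ceil(log2(n)) edges below the root.
log2(73) = 6.1898
ceil(6.1898) = 7
height (edges) = 7

7


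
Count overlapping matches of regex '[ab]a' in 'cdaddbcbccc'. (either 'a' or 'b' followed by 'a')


Pattern: [ab]a means either 'a' or 'b' followed by 'a'.
Scanning 'cdaddbcbccc' position-by-position:
  Pos 0: window 'cd' -> no
  Pos 1: window 'da' -> no
  Pos 2: window 'ad' -> no
  Pos 3: window 'dd' -> no
  Pos 4: window 'db' -> no
  Pos 5: window 'bc' -> no
  Pos 6: window 'cb' -> no
  Pos 7: window 'bc' -> no
  Pos 8: window 'cc' -> no
  Pos 9: window 'cc' -> no
  Pos 10: window 'c' -> no
Total matches: 0

0


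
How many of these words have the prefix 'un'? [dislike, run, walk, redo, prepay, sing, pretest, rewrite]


Checking each word for prefix 'un':
  'dislike' -> no (count: 0)
  'run' -> no (count: 0)
  'walk' -> no (count: 0)
  'redo' -> no (count: 0)
  'prepay' -> no (count: 0)
  'sing' -> no (count: 0)
  'pretest' -> no (count: 0)
  'rewrite' -> no (count: 0)
Total with prefix 'un': 0

0


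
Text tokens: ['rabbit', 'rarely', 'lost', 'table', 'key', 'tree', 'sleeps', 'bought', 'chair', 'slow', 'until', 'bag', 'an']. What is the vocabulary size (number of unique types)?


Listing all tokens and tracking unique types:
  Token 1: 'rabbit' -> NEW (unique so far: 1)
  Token 2: 'rarely' -> NEW (unique so far: 2)
  Token 3: 'lost' -> NEW (unique so far: 3)
  Token 4: 'table' -> NEW (unique so far: 4)
  Token 5: 'key' -> NEW (unique so far: 5)
  Token 6: 'tree' -> NEW (unique so far: 6)
  Token 7: 'sleeps' -> NEW (unique so far: 7)
  Token 8: 'bought' -> NEW (unique so far: 8)
  Token 9: 'chair' -> NEW (unique so far: 9)
  Token 10: 'slow' -> NEW (unique so far: 10)
  Token 11: 'until' -> NEW (unique so far: 11)
  Token 12: 'bag' -> NEW (unique so far: 12)
  Token 13: 'an' -> NEW (unique so far: 13)
Unique types: ('an', 'bag', 'bought', 'chair', 'key', 'lost', 'rabbit', 'rarely', 'sleeps', 'slow', 'table', 'tree', 'until')
Vocabulary size: 13

13


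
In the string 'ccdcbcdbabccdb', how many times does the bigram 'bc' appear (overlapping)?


Scanning 'ccdcbcdbabccdb' for bigram 'bc':
  Position 0: 'cc' -> no
  Position 1: 'cd' -> no
  Position 2: 'dc' -> no
  Position 3: 'cb' -> no
  Position 4: 'bc' -> MATCH
  Position 5: 'cd' -> no
  Position 6: 'db' -> no
  Position 7: 'ba' -> no
  Position 8: 'ab' -> no
  Position 9: 'bc' -> MATCH
  Position 10: 'cc' -> no
  Position 11: 'cd' -> no
  Position 12: 'db' -> no
Total matches: 2

2


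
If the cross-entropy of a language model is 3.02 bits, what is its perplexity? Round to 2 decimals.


Perplexity formula: PP = 2^H
H = 3.02
PP = 2^3.02
Decompose: 2^3.02 = 2^3 * 2^0.02
2^3 = 8, 2^0.02 ~ 1.0139595
PP ~ 8 * 1.0139595 = 8.1116760
Rounded to 2 decimals: 8.11

8.11


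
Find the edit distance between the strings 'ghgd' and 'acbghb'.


Building DP table for s1='ghgd' (len 4) and s2='acbghb' (len 6):
       a  c  b  g  h  b
    0  1  2  3  4  5  6
  g 1  1  2  3  3  4  5
  h 2  2  2  3  4  3  4
  g 3  3  3  3  3  4  4
  d 4  4  4  4  4  4  5
Edit distance = dp[4][6] = 5

5


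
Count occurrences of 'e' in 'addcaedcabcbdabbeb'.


Scanning 'addcaedcabcbdabbeb' for 'e':
  Position 5: 'e' -> MATCH (count: 1)
  Position 16: 'e' -> MATCH (count: 2)
Total occurrences of 'e': 2

2


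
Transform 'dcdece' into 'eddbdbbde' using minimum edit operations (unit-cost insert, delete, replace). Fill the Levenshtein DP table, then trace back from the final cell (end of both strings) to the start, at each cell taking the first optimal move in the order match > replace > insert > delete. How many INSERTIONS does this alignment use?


Edit distance = 6. Backtracking from cell (6, 9) with preference match > replace > insert > delete,
then listing the resulting alignment 'dcdece' -> 'eddbdbbde' left to right:
  Step 1: insert 'e' [insertion #1]
  Step 2: insert 'd' [insertion #2]
  Step 3: keep 'd'
  Step 4: replace c->b
  Step 5: keep 'd'
  Step 6: insert 'b' [insertion #3]
  Step 7: replace e->b
  Step 8: replace c->d
  Step 9: keep 'e'
Total insertions: 3

3


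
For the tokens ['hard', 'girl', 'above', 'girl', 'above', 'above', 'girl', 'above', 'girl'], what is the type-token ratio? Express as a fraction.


Tokens: 9
Unique types: ('above', 'girl', 'hard') = 3
TTR = 3/9
Simplify: divide both by 3 -> 1/3
TTR = 1/3

1/3


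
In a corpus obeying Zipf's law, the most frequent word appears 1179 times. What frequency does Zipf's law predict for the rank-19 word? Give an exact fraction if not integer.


Zipf's law: freq(rank) = f1 / rank
f1 = 1179, rank = 19
freq = 1179 / 19
GCD(1179, 19) = 1
Simplified: 1179/19

1179/19


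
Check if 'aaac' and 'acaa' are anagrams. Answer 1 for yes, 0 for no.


Sort characters of 'aaac': 'aaac'
Sort characters of 'acaa': 'aaac'
Sorted forms match -> they ARE anagrams
Result: 1

1


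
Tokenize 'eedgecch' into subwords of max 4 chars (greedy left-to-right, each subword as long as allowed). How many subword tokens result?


'eedgecch' has 8 characters.
Chunking with max size 4:
  Chunk 1: 'eedg' (positions 0-3)
  Chunk 2: 'ecch' (positions 4-7)
Total chunks: ceil(8 / 4) = 2

2


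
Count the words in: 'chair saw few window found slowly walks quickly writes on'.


Counting words by splitting on spaces:
  Word 1: 'chair'
  Word 2: 'saw'
  Word 3: 'few'
  Word 4: 'window'
  Word 5: 'found'
  Word 6: 'slowly'
  Word 7: 'walks'
  Word 8: 'quickly'
  Word 9: 'writes'
  Word 10: 'on'
Total words: 10

10


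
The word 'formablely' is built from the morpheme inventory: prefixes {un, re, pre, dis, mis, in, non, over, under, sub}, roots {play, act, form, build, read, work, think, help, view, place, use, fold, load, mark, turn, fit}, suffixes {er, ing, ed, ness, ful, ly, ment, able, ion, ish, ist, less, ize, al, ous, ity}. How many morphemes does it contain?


Segmenting 'formablely' against the inventory:
  'form' -> root (morpheme 1)
  'able' -> suffix (morpheme 2)
  'ly' -> suffix (morpheme 3)
Total morphemes: 3

3


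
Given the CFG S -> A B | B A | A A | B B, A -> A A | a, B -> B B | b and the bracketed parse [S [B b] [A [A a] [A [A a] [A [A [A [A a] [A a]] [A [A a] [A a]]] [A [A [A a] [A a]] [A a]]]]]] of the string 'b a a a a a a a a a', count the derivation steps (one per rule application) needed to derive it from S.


Every bracketed nonterminal node [X ...] in the tree is produced by exactly one rule application.
Reading the tree off as a leftmost derivation:
  Step 1: S  =>  B A   (applied S -> B A)
  Step 2: B A  =>  b A   (applied B -> b)
  Step 3: b A  =>  b A A   (applied A -> A A)
  Step 4: b A A  =>  b a A   (applied A -> a)
  Step 5: b a A  =>  b a A A   (applied A -> A A)
  Step 6: b a A A  =>  b a a A   (applied A -> a)
  Step 7: b a a A  =>  b a a A A   (applied A -> A A)
  Step 8: b a a A A  =>  b a a A A A   (applied A -> A A)
  Step 9: b a a A A A  =>  b a a A A A A   (applied A -> A A)
  Step 10: b a a A A A A  =>  b a a a A A A   (applied A -> a)
  Step 11: b a a a A A A  =>  b a a a a A A   (applied A -> a)
  Step 12: b a a a a A A  =>  b a a a a A A A   (applied A -> A A)
  Step 13: b a a a a A A A  =>  b a a a a a A A   (applied A -> a)
  Step 14: b a a a a a A A  =>  b a a a a a a A   (applied A -> a)
  Step 15: b a a a a a a A  =>  b a a a a a a A A   (applied A -> A A)
  Step 16: b a a a a a a A A  =>  b a a a a a a A A A   (applied A -> A A)
  Step 17: b a a a a a a A A A  =>  b a a a a a a a A A   (applied A -> a)
  Step 18: b a a a a a a a A A  =>  b a a a a a a a a A   (applied A -> a)
  Step 19: b a a a a a a a a A  =>  b a a a a a a a a a   (applied A -> a)
Final yield: b a a a a a a a a a
Total rewrite steps: 19

19


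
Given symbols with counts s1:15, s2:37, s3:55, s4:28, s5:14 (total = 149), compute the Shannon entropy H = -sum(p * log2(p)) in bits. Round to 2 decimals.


Computing entropy H = -sum(p_i * log2(p_i)):
  s1: p = 15/149 = 0.1007, -p*log2(p) = 0.3335
  s2: p = 37/149 = 0.2483, -p*log2(p) = 0.4991
  s3: p = 55/149 = 0.3691, -p*log2(p) = 0.5307
  s4: p = 28/149 = 0.1879, -p*log2(p) = 0.4532
  s5: p = 14/149 = 0.0940, -p*log2(p) = 0.3206
H = sum of terms = 2.1371
Rounded to 2 decimals: 2.14

2.14


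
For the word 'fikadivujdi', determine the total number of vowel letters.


Scanning each character of 'fikadivujdi':
  Position 1: 'f' -> consonant (running count: 0)
  Position 2: 'i' -> vowel (running count: 1)
  Position 3: 'k' -> consonant (running count: 1)
  Position 4: 'a' -> vowel (running count: 2)
  Position 5: 'd' -> consonant (running count: 2)
  Position 6: 'i' -> vowel (running count: 3)
  Position 7: 'v' -> consonant (running count: 3)
  Position 8: 'u' -> vowel (running count: 4)
  Position 9: 'j' -> consonant (running count: 4)
  Position 10: 'd' -> consonant (running count: 4)
  Position 11: 'i' -> vowel (running count: 5)
Total vowels: 5

5


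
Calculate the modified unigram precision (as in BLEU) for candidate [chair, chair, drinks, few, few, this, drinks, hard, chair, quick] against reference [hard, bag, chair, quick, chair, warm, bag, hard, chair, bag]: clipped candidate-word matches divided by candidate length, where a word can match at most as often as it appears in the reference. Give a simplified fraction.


Reference word counts: {'bag': 3, 'chair': 3, 'hard': 2, 'quick': 1, 'warm': 1}
Checking each candidate word (with clipping):
  'chair' -> in reference (ref count 3, used 1/3) -> match (matches: 1)
  'chair' -> in reference (ref count 3, used 2/3) -> match (matches: 2)
  'drinks' -> not in reference -> no match (matches: 2)
  'few' -> not in reference -> no match (matches: 2)
  'few' -> not in reference -> no match (matches: 2)
  'this' -> not in reference -> no match (matches: 2)
  'drinks' -> not in reference -> no match (matches: 2)
  'hard' -> in reference (ref count 2, used 1/2) -> match (matches: 3)
  'chair' -> in reference (ref count 3, used 3/3) -> match (matches: 4)
  'quick' -> in reference (ref count 1, used 1/1) -> match (matches: 5)
Clipped matches: 5, Candidate length: 10
Precision = 5/10 = 1/2

1/2


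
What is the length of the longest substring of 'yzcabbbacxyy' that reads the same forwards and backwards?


Scanning 'yzcabbbacxyy' for palindromic substrings.
Substring at positions 2-8: 'cabbbac'.
Check: reverse('cabbbac') = 'cabbbac' -> palindrome confirmed.
Neighbouring characters ('z' / 'x') break symmetry, so it cannot extend further.
No longer palindromic substring exists; longest length = 7

7


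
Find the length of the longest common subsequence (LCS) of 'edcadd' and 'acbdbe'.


DP table for LCS of 'edcadd' and 'acbdbe':
       a  c  b  d  b  e
    0  0  0  0  0  0  0
  e 0  0  0  0  0  0  1
  d 0  0  0  0  1  1  1
  c 0  0  1  1  1  1  1
  a 0  1  1  1  1  1  1
  d 0  1  1  1  2  2  2
  d 0  1  1  1  2  2  2
LCS: 'cd'
LCS length = 2

2
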